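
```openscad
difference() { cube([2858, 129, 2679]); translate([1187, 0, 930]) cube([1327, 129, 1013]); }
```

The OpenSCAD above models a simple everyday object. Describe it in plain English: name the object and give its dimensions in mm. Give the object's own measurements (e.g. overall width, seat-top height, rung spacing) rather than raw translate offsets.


A wall 2858 mm long (x), 129 mm thick (y), 2679 mm tall, with a rectangular window opening cut through it. The opening is 1327 mm wide and 1013 mm tall; its sill is at z = 930 mm and its near (−x) edge is 1187 mm from the wall's −x end. The opening passes through the full wall thickness.


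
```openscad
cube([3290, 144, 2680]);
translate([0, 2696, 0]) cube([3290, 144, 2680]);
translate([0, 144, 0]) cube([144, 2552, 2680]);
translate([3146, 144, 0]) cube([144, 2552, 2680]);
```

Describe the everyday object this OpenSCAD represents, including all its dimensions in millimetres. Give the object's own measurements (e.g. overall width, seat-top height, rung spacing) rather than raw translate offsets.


The wall frame of a small rectangular building: four walls, each 2680 mm tall and 144 mm thick, enclosing a footprint 3290 mm (x) by 2840 mm (y) outside-to-outside, with no floor or roof. The front and back walls (the −y and +y sides) span the full width; the two side walls fit between them.


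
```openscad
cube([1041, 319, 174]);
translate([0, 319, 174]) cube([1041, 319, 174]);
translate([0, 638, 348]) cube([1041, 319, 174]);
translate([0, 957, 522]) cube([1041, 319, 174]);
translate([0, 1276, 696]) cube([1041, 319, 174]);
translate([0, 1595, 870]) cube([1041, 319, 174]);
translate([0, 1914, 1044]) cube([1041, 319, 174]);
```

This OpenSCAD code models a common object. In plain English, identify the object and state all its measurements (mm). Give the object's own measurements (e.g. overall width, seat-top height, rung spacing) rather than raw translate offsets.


A straight staircase of 7 solid steps. Each step is 1041 mm wide (x), 319 mm deep (y, the going) and 174 mm tall (the rise). The first step rests on the floor; each subsequent step sits one going further in +y and one rise higher in +z, directly behind and above the previous step with no overlap.


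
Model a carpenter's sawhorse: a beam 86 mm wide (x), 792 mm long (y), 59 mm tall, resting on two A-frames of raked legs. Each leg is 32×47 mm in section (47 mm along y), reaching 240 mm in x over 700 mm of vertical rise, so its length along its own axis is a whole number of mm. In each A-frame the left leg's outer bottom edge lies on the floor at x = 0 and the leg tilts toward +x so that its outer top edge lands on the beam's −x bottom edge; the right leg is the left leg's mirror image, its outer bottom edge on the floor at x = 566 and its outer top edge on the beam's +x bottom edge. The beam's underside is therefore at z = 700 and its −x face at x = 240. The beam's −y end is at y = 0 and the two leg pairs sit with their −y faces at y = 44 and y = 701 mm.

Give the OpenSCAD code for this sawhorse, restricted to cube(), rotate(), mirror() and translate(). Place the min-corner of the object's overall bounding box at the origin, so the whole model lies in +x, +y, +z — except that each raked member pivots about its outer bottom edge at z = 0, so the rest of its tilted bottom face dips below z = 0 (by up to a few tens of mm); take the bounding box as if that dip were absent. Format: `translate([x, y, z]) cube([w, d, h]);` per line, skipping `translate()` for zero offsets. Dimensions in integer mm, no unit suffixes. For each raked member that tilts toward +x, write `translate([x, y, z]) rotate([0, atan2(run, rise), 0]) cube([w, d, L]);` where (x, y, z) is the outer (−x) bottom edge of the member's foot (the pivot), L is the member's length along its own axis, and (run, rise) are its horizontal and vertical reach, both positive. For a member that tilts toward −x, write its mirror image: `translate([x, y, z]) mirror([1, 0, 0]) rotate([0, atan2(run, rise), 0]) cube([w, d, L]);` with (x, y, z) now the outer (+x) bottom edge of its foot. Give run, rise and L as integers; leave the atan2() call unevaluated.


translate([240, 0, 700]) cube([86, 792, 59]);
translate([0, 44, 0]) rotate([0, atan2(240, 700), 0]) cube([32, 47, 740]);
translate([566, 44, 0]) mirror([1, 0, 0]) rotate([0, atan2(240, 700), 0]) cube([32, 47, 740]);
translate([0, 701, 0]) rotate([0, atan2(240, 700), 0]) cube([32, 47, 740]);
translate([566, 701, 0]) mirror([1, 0, 0]) rotate([0, atan2(240, 700), 0]) cube([32, 47, 740]);


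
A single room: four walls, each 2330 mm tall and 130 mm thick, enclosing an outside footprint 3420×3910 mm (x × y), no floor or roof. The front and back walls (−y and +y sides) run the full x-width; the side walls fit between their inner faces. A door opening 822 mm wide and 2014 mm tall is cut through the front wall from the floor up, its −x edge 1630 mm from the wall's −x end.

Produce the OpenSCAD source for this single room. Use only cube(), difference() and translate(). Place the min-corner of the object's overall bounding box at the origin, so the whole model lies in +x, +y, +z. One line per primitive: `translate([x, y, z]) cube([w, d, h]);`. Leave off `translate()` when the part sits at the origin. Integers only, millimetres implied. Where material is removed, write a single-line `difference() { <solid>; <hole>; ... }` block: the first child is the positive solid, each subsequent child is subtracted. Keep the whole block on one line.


difference() { cube([3420, 130, 2330]); translate([1630, 0, 0]) cube([822, 130, 2014]); }
translate([0, 3780, 0]) cube([3420, 130, 2330]);
translate([0, 130, 0]) cube([130, 3650, 2330]);
translate([3290, 130, 0]) cube([130, 3650, 2330]);


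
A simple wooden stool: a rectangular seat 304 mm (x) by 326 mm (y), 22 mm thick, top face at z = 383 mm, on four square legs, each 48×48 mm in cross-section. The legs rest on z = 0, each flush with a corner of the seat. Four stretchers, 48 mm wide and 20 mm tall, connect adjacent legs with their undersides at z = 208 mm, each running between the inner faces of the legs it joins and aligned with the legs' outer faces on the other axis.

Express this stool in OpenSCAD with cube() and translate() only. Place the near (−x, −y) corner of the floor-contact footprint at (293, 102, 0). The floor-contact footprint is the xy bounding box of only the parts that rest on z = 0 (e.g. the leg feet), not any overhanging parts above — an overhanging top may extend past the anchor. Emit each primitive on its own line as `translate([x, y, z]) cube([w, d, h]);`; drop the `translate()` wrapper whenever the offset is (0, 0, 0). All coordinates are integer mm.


// leg_h = 383 - 22 = 361
// stretcher span = 304 - 2*48 = 208
translate([293, 102, 361]) cube([304, 326, 22]);
translate([293, 102, 0]) cube([48, 48, 361]);
translate([549, 102, 0]) cube([48, 48, 361]);
translate([293, 380, 0]) cube([48, 48, 361]);
translate([549, 380, 0]) cube([48, 48, 361]);
translate([341, 102, 208]) cube([208, 48, 20]);
translate([341, 380, 208]) cube([208, 48, 20]);
translate([293, 150, 208]) cube([48, 230, 20]);
translate([549, 150, 208]) cube([48, 230, 20]);


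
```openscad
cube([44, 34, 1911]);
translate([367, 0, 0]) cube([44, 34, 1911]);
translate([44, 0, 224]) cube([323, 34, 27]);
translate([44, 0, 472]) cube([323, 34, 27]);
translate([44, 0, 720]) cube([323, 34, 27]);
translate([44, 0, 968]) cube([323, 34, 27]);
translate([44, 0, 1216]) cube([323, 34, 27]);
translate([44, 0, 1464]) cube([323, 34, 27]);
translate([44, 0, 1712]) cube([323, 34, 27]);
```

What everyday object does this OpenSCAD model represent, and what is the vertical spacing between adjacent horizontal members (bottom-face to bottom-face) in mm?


A ladder. The rung spacing is 248 mm.

Two tall 44×34 posts with 7 short bars between them — a ladder. Adjacent rungs sit at z = 224 and z = 472, so the spacing is 472 − 224 = 248 mm.


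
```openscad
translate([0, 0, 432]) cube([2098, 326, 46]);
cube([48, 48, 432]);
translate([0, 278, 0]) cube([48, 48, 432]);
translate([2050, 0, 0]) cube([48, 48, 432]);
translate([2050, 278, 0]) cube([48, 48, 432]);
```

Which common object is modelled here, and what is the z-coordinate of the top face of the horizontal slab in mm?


A bench. The seat-top height is 478 mm.

A long slab on four corner posts — a bench. The slab sits at z = 432 with thickness 46, so the top is 432 + 46 = 478 mm.


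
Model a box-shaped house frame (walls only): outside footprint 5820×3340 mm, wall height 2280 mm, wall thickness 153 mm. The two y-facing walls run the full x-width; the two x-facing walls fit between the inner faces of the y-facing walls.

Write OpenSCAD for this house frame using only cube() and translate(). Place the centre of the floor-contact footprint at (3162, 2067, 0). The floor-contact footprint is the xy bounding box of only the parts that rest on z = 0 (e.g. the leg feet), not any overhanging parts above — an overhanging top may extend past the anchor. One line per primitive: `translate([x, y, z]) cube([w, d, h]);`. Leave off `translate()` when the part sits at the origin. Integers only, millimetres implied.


translate([252, 397, 0]) cube([5820, 153, 2280]);
translate([252, 3584, 0]) cube([5820, 153, 2280]);
translate([252, 550, 0]) cube([153, 3034, 2280]);
translate([5919, 550, 0]) cube([153, 3034, 2280]);


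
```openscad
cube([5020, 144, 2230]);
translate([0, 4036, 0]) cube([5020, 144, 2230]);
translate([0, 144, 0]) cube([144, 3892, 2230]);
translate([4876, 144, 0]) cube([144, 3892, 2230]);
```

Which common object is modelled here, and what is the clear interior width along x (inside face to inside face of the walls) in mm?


A house (or room) frame. The interior width is 4732 mm.

Four 2230 mm walls enclosing a rectangle with no floor or roof — a room or house frame. Outside width is 5020 mm and wall thickness is 144 mm, so the interior width is 5020 − 2 × 144 = 4732 mm.


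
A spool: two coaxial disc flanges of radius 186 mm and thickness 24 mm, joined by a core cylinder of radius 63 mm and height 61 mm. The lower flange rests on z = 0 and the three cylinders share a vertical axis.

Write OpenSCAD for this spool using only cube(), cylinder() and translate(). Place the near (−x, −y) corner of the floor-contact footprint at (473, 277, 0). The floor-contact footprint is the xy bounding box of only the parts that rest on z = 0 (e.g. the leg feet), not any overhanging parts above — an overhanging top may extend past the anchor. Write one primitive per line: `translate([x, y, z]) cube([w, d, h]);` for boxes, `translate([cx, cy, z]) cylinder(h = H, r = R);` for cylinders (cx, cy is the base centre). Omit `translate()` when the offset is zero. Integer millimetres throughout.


translate([659, 463, 0]) cylinder(h = 24, r = 186);
translate([659, 463, 24]) cylinder(h = 61, r = 63);
translate([659, 463, 85]) cylinder(h = 24, r = 186);


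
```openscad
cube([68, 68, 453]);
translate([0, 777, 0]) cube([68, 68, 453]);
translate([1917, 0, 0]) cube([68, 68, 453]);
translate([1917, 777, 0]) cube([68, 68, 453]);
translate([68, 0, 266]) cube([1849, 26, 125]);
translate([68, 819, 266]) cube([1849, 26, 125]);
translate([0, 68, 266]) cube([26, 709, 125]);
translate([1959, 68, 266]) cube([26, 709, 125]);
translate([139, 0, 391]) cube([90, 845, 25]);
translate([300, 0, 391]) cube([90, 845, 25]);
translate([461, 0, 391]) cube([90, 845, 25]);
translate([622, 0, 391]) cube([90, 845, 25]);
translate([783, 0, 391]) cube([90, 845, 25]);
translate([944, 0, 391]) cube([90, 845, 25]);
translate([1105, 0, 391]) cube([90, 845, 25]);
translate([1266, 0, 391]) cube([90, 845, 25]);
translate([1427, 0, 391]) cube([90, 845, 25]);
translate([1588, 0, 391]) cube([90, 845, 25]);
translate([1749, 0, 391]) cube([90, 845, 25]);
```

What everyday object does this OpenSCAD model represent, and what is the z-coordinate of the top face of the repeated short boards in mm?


A bed frame. The slat-top height is 416 mm.

Four posts, four rails, and a row of slats — a bed frame. Slats sit on the rails at z = 266 + 125 = 391; with slat thickness 25, the top is 416 mm.


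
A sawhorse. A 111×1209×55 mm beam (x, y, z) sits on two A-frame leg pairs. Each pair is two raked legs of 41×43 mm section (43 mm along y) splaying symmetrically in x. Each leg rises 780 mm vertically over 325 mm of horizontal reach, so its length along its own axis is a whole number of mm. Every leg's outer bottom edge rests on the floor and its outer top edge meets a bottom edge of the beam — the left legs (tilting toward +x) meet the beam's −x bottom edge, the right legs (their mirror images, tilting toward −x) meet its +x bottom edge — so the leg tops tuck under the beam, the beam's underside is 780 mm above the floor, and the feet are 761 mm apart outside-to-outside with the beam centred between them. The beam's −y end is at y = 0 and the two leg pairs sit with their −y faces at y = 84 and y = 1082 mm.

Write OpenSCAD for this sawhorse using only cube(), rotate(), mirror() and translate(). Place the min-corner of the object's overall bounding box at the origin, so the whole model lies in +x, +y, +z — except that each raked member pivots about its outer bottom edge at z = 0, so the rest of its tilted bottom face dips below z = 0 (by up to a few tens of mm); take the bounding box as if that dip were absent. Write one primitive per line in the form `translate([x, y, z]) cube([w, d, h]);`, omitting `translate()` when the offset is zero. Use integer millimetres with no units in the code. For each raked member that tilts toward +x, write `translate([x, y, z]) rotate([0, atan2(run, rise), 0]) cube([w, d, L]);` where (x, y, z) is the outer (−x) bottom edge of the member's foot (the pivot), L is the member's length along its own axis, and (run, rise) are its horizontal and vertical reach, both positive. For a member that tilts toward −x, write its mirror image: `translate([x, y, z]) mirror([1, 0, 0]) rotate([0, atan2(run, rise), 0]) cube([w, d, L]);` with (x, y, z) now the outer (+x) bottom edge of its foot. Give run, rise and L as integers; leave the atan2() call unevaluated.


translate([325, 0, 780]) cube([111, 1209, 55]);
translate([0, 84, 0]) rotate([0, atan2(325, 780), 0]) cube([41, 43, 845]);
translate([761, 84, 0]) mirror([1, 0, 0]) rotate([0, atan2(325, 780), 0]) cube([41, 43, 845]);
translate([0, 1082, 0]) rotate([0, atan2(325, 780), 0]) cube([41, 43, 845]);
translate([761, 1082, 0]) mirror([1, 0, 0]) rotate([0, atan2(325, 780), 0]) cube([41, 43, 845]);


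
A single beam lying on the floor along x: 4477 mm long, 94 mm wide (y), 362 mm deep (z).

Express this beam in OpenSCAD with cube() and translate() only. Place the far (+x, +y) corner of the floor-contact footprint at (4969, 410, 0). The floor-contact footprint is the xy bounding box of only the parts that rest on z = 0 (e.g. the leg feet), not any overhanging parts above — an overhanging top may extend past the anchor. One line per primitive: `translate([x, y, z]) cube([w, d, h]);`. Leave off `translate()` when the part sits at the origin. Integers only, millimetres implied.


translate([492, 316, 0]) cube([4477, 94, 362]);


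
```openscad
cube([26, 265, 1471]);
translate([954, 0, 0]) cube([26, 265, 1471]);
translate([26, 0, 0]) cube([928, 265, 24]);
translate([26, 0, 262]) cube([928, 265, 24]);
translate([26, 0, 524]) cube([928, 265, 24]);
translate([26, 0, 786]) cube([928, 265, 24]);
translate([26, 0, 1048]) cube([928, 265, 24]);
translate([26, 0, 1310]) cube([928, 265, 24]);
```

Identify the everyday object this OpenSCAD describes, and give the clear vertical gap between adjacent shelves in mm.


A bookshelf. The clear shelf gap is 238 mm.

Two tall side panels with 6 horizontal boards between them — a bookshelf. The first two shelf undersides are at z = 0 and z = 262; with shelf thickness 24, the clear gap is 262 − 0 − 24 = 238 mm.


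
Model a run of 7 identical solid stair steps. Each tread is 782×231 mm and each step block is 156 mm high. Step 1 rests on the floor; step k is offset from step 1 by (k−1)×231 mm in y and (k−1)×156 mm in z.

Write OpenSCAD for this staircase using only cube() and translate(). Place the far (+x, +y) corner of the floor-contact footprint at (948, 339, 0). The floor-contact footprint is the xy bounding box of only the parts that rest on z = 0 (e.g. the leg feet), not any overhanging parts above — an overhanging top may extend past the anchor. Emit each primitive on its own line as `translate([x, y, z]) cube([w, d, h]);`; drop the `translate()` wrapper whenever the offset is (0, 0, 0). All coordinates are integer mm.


translate([166, 108, 0]) cube([782, 231, 156]);
translate([166, 339, 156]) cube([782, 231, 156]);
translate([166, 570, 312]) cube([782, 231, 156]);
translate([166, 801, 468]) cube([782, 231, 156]);
translate([166, 1032, 624]) cube([782, 231, 156]);
translate([166, 1263, 780]) cube([782, 231, 156]);
translate([166, 1494, 936]) cube([782, 231, 156]);


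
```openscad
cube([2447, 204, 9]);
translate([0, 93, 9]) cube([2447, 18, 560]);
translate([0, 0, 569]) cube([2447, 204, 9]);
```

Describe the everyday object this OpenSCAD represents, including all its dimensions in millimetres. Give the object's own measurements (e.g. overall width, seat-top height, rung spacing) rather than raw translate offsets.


An I-beam lying along x, 2447 mm long. Overall section height 578 mm. Two flanges 204 mm wide (y) and 9 mm thick, one on the floor and one at the top; a web 18 mm thick runs between them, centred on the flange width.


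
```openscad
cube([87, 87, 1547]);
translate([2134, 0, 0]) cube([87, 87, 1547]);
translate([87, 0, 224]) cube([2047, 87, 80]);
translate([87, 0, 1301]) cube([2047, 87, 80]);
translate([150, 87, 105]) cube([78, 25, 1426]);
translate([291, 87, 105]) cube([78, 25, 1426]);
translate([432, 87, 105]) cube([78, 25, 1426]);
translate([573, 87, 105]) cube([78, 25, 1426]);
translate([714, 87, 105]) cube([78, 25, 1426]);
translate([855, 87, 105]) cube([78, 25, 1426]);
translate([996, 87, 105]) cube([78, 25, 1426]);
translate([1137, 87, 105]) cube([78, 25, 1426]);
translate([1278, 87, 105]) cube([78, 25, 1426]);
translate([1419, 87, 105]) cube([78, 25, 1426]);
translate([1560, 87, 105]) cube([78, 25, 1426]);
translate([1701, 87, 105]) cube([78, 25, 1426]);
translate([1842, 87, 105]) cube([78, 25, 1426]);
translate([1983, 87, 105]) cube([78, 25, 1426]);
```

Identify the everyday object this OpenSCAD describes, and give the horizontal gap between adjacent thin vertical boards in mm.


A fence section. The picket gap is 63 mm.

Two posts, two rails, 14 pickets — a fence section. Span 2047 mm holds 14 pickets of 78 mm with 15 equal gaps: ⌊(2047 − 14·78) / 15⌋ = 63 mm.


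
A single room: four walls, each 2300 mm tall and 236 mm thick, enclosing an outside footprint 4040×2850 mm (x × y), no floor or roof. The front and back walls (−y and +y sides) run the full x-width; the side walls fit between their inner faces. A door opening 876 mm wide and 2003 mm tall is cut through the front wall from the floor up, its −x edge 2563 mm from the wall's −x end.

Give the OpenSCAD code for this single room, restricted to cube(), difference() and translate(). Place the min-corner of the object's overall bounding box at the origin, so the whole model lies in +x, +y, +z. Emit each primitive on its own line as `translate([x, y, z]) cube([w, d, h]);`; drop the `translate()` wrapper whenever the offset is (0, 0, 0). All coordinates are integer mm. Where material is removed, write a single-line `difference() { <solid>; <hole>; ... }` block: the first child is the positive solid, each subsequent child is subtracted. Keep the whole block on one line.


difference() { cube([4040, 236, 2300]); translate([2563, 0, 0]) cube([876, 236, 2003]); }
translate([0, 2614, 0]) cube([4040, 236, 2300]);
translate([0, 236, 0]) cube([236, 2378, 2300]);
translate([3804, 236, 0]) cube([236, 2378, 2300]);


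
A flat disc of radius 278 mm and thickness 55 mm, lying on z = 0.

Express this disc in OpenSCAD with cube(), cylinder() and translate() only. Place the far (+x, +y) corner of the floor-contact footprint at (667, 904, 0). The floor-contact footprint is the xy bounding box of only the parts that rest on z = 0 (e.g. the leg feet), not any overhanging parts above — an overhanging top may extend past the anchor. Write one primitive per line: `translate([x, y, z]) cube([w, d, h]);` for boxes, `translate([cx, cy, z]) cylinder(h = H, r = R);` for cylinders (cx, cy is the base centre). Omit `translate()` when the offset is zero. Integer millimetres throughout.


translate([389, 626, 0]) cylinder(h = 55, r = 278);


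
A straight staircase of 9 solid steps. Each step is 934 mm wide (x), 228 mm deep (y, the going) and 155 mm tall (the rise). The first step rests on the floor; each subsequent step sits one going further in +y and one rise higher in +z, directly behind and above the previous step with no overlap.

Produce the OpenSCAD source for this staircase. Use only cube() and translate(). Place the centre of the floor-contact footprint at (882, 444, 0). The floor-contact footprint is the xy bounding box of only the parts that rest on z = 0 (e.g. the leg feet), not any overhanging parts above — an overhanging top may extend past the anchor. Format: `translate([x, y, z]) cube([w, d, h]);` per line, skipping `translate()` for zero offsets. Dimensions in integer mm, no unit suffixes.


translate([415, 330, 0]) cube([934, 228, 155]);
translate([415, 558, 155]) cube([934, 228, 155]);
translate([415, 786, 310]) cube([934, 228, 155]);
translate([415, 1014, 465]) cube([934, 228, 155]);
translate([415, 1242, 620]) cube([934, 228, 155]);
translate([415, 1470, 775]) cube([934, 228, 155]);
translate([415, 1698, 930]) cube([934, 228, 155]);
translate([415, 1926, 1085]) cube([934, 228, 155]);
translate([415, 2154, 1240]) cube([934, 228, 155]);


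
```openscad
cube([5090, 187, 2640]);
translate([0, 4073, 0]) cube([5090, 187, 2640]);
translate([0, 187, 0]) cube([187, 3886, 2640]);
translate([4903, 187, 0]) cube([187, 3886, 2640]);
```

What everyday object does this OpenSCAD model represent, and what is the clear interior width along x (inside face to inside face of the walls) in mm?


A house (or room) frame. The interior width is 4716 mm.

Four 2640 mm walls enclosing a rectangle with no floor or roof — a room or house frame. Outside width is 5090 mm and wall thickness is 187 mm, so the interior width is 5090 − 2 × 187 = 4716 mm.


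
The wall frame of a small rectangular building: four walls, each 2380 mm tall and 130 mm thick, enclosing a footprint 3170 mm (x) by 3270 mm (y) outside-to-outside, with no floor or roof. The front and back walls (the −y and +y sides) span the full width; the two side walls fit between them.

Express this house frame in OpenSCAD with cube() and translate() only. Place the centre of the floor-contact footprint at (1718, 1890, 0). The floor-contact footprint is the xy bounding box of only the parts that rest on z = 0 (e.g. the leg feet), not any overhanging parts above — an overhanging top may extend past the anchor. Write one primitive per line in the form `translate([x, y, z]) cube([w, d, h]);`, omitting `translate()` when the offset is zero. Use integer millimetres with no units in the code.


translate([133, 255, 0]) cube([3170, 130, 2380]);
translate([133, 3395, 0]) cube([3170, 130, 2380]);
translate([133, 385, 0]) cube([130, 3010, 2380]);
translate([3173, 385, 0]) cube([130, 3010, 2380]);


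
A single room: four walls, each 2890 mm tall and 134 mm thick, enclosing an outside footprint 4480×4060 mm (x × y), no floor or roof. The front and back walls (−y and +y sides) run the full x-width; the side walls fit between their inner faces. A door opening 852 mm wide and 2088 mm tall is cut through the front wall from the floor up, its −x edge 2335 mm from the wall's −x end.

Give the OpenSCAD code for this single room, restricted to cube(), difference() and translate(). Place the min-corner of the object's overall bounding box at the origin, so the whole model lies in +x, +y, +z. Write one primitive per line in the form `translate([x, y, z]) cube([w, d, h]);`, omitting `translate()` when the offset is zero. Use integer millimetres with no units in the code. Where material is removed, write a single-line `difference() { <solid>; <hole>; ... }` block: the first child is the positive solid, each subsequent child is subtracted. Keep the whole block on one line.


difference() { cube([4480, 134, 2890]); translate([2335, 0, 0]) cube([852, 134, 2088]); }
translate([0, 3926, 0]) cube([4480, 134, 2890]);
translate([0, 134, 0]) cube([134, 3792, 2890]);
translate([4346, 134, 0]) cube([134, 3792, 2890]);


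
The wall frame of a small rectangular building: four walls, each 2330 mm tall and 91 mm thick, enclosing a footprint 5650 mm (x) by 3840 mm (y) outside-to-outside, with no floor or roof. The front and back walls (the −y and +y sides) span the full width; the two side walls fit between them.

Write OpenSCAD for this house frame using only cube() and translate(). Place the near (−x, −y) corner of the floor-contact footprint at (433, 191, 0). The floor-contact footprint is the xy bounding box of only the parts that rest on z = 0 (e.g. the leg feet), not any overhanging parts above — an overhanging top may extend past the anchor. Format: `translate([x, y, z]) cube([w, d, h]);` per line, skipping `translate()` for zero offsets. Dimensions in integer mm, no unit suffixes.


translate([433, 191, 0]) cube([5650, 91, 2330]);
translate([433, 3940, 0]) cube([5650, 91, 2330]);
translate([433, 282, 0]) cube([91, 3658, 2330]);
translate([5992, 282, 0]) cube([91, 3658, 2330]);


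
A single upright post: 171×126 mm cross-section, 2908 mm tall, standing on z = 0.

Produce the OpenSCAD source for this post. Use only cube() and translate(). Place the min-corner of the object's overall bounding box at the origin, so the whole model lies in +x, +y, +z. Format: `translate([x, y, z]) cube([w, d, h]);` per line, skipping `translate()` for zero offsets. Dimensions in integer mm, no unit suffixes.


cube([171, 126, 2908]);


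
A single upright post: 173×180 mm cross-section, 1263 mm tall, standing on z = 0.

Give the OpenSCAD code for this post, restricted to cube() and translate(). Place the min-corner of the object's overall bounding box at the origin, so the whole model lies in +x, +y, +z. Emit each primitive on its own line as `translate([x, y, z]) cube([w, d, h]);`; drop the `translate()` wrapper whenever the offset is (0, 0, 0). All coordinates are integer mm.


cube([173, 180, 1263]);


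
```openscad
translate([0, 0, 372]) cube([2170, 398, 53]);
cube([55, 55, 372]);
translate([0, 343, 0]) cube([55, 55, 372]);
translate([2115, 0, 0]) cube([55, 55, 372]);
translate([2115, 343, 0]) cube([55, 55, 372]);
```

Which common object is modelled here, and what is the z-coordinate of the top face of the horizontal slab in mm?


A bench. The seat-top height is 425 mm.

A long slab on four corner posts — a bench. The slab sits at z = 372 with thickness 53, so the top is 372 + 53 = 425 mm.


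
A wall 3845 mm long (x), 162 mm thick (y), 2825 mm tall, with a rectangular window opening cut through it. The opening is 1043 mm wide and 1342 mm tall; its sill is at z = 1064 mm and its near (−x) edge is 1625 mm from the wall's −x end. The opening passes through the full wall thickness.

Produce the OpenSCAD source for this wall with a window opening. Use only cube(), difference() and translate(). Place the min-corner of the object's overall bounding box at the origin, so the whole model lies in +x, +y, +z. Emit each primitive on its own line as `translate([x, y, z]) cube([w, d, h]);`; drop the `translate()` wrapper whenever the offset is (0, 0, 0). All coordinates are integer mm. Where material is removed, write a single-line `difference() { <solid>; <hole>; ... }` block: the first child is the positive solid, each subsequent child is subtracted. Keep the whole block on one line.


difference() { cube([3845, 162, 2825]); translate([1625, 0, 1064]) cube([1043, 162, 1342]); }


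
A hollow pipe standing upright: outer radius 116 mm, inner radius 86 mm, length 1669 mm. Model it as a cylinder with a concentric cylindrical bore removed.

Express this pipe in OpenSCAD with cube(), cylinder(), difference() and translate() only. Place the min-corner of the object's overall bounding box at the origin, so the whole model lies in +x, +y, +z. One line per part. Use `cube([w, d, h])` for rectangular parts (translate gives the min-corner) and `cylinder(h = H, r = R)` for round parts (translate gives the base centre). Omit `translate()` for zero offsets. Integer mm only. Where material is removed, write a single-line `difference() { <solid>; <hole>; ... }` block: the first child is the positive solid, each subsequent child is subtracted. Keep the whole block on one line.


difference() { translate([116, 116, 0]) cylinder(h = 1669, r = 116); translate([116, 116, 0]) cylinder(h = 1669, r = 86); }


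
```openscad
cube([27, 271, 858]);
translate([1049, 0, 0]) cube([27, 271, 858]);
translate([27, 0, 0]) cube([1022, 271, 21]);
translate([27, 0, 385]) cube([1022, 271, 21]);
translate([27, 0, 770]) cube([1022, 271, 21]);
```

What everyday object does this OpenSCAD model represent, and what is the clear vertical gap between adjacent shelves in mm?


A bookshelf. The clear shelf gap is 364 mm.

Two tall side panels with 3 horizontal boards between them — a bookshelf. The first two shelf undersides are at z = 0 and z = 385; with shelf thickness 21, the clear gap is 385 − 0 − 21 = 364 mm.


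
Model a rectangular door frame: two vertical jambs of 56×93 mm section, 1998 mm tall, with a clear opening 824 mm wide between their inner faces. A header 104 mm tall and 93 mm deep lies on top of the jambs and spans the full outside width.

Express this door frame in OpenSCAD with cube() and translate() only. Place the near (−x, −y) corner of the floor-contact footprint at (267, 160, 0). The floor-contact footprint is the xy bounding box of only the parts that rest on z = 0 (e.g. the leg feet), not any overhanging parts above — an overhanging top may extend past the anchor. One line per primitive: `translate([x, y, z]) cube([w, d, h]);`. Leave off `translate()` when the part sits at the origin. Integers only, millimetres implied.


translate([267, 160, 0]) cube([56, 93, 1998]);
translate([1147, 160, 0]) cube([56, 93, 1998]);
translate([267, 160, 1998]) cube([936, 93, 104]);


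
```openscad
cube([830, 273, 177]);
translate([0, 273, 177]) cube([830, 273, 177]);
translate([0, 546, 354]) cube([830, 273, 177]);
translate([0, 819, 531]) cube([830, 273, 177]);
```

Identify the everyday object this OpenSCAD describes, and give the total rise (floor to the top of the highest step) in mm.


A staircase. The total rise is 708 mm.

4 identical blocks, each offset up and back from the previous — a staircase. Each step is 177 mm tall and there are 4 of them, so the total rise is 4 × 177 = 708 mm.


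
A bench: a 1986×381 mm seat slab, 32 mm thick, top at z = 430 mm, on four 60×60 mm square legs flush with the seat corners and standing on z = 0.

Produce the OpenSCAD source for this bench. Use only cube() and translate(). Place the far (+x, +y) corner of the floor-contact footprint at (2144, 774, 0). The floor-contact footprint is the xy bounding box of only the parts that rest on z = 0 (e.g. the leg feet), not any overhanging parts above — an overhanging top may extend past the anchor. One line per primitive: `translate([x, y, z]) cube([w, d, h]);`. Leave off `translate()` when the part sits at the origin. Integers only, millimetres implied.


translate([158, 393, 398]) cube([1986, 381, 32]);
translate([158, 393, 0]) cube([60, 60, 398]);
translate([158, 714, 0]) cube([60, 60, 398]);
translate([2084, 393, 0]) cube([60, 60, 398]);
translate([2084, 714, 0]) cube([60, 60, 398]);


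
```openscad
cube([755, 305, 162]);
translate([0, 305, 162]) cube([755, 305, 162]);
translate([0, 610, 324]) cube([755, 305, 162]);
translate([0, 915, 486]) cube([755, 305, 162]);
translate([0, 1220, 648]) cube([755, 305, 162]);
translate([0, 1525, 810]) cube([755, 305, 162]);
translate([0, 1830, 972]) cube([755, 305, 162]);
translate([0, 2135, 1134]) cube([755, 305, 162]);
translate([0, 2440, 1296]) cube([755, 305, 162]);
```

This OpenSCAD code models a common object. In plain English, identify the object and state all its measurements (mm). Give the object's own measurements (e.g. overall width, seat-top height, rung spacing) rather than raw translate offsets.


A straight staircase of 9 solid steps. Each step is 755 mm wide (x), 305 mm deep (y, the going) and 162 mm tall (the rise). The first step rests on the floor; each subsequent step sits one going further in +y and one rise higher in +z, directly behind and above the previous step with no overlap.


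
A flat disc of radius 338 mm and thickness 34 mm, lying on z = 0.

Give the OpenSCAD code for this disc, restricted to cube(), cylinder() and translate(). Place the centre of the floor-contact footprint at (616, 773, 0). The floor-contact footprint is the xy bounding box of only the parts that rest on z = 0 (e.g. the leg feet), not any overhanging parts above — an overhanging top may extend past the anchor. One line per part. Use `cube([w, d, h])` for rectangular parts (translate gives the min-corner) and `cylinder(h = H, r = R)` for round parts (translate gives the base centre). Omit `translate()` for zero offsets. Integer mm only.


translate([616, 773, 0]) cylinder(h = 34, r = 338);


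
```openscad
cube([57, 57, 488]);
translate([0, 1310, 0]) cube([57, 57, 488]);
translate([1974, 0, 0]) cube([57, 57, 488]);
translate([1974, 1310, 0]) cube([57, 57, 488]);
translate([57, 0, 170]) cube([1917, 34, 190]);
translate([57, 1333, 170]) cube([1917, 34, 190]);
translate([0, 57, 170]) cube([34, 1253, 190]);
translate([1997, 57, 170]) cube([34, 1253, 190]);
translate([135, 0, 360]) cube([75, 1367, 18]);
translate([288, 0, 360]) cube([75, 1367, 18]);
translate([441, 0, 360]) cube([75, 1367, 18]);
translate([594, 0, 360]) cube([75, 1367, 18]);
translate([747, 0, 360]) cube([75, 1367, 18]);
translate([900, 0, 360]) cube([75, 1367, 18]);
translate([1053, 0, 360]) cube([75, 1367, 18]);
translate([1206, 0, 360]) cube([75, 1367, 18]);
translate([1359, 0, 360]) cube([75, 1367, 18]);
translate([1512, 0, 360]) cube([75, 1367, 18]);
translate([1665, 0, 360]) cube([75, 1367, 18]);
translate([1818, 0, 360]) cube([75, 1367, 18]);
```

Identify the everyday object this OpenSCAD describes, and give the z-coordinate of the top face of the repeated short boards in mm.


A bed frame. The slat-top height is 378 mm.

Four posts, four rails, and a row of slats — a bed frame. Slats sit on the rails at z = 170 + 190 = 360; with slat thickness 18, the top is 378 mm.


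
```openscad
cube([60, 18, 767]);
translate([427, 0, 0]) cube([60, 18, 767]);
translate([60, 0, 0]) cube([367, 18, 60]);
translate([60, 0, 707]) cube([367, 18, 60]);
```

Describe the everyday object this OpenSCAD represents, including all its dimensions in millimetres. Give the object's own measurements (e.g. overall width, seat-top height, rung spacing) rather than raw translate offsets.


A rectangular picture frame lying in the x–z plane (depth along y). The opening is 367 mm wide (x) by 647 mm tall (z), surrounded by a border 60 mm wide on all four sides. The frame is 18 mm deep and is made of two full-height vertical stiles with two horizontal rails fitted between them.


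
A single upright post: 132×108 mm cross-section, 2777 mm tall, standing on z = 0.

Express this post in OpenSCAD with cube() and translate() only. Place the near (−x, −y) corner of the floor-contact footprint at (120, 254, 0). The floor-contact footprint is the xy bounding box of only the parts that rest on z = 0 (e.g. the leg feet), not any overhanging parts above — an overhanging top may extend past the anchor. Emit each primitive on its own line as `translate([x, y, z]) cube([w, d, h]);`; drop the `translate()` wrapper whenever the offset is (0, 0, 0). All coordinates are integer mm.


translate([120, 254, 0]) cube([132, 108, 2777]);


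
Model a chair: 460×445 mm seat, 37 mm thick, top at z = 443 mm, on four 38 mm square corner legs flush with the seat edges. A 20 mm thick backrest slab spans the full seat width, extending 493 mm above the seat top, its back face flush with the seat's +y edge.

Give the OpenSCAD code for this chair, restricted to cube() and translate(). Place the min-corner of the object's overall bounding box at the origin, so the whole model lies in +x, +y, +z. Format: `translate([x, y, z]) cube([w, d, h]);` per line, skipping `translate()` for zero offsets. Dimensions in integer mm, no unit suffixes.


translate([0, 0, 406]) cube([460, 445, 37]);
cube([38, 38, 406]);
translate([422, 0, 0]) cube([38, 38, 406]);
translate([0, 407, 0]) cube([38, 38, 406]);
translate([422, 407, 0]) cube([38, 38, 406]);
translate([0, 425, 443]) cube([460, 20, 493]);


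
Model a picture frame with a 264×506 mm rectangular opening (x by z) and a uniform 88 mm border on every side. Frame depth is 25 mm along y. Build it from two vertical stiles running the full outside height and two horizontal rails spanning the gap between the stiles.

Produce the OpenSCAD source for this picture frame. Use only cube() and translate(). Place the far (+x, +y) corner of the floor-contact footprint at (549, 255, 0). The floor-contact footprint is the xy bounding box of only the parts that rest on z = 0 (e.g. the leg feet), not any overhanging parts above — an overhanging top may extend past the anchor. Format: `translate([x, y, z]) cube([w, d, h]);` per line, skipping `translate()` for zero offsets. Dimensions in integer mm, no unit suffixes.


translate([109, 230, 0]) cube([88, 25, 682]);
translate([461, 230, 0]) cube([88, 25, 682]);
translate([197, 230, 0]) cube([264, 25, 88]);
translate([197, 230, 594]) cube([264, 25, 88]);


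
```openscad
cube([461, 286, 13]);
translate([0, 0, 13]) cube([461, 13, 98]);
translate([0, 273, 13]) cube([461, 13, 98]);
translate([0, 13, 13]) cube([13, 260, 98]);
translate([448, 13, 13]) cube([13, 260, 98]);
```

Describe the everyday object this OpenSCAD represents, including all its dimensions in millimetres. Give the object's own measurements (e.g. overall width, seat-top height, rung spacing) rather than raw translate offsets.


An open-topped rectangular box: outside dimensions 461×286×111 mm, with a uniform wall and base thickness of 13 mm. The base is a full 461×286 slab on the floor; four walls sit on top of the base. The front and back walls (the −y and +y sides) span the full width; the two side walls fit between them.


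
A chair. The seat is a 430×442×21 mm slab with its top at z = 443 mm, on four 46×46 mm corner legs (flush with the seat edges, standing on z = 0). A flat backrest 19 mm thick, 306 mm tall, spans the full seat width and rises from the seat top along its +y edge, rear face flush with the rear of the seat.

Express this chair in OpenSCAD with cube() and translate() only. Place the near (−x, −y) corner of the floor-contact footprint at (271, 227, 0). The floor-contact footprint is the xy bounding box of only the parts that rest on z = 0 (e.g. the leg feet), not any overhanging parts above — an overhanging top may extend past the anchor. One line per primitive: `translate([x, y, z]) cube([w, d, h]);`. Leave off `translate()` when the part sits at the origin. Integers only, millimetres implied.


translate([271, 227, 422]) cube([430, 442, 21]);
translate([271, 227, 0]) cube([46, 46, 422]);
translate([655, 227, 0]) cube([46, 46, 422]);
translate([271, 623, 0]) cube([46, 46, 422]);
translate([655, 623, 0]) cube([46, 46, 422]);
translate([271, 650, 443]) cube([430, 19, 306]);


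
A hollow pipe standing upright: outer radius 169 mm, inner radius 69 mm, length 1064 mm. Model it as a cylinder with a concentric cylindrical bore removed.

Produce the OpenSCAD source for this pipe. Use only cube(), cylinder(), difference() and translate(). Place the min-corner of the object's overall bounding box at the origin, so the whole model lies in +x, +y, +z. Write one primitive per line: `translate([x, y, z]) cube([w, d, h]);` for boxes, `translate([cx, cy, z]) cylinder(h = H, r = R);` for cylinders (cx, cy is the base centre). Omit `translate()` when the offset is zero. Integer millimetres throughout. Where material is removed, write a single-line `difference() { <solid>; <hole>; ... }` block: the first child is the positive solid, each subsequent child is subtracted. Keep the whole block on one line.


difference() { translate([169, 169, 0]) cylinder(h = 1064, r = 169); translate([169, 169, 0]) cylinder(h = 1064, r = 69); }
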